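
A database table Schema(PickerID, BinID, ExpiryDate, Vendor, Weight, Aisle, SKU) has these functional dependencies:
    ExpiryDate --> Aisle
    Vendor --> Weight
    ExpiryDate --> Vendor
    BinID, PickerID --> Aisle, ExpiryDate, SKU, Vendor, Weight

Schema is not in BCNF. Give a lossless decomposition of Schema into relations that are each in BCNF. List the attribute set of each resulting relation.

{Aisle, ExpiryDate, Vendor}; {BinID, ExpiryDate, PickerID, SKU}; {Vendor, Weight}

Candidate key of the original relation: {BinID, PickerID}.
{Aisle, BinID, ExpiryDate, PickerID, SKU, Vendor, Weight}: {ExpiryDate} determines {Aisle, ExpiryDate, Vendor, Weight} here but is not a superkey — split on ExpiryDate --> Aisle, Vendor, Weight, giving {Aisle, ExpiryDate, Vendor, Weight} and {BinID, ExpiryDate, PickerID, SKU}.
{Aisle, ExpiryDate, Vendor, Weight}: {Vendor} determines {Vendor, Weight} here but is not a superkey — split on Vendor --> Weight, giving {Vendor, Weight} and {Aisle, ExpiryDate, Vendor}.
{Vendor, Weight}: every determinant is a superkey — BCNF.
{Aisle, ExpiryDate, Vendor}: every determinant is a superkey — BCNF.
{BinID, ExpiryDate, PickerID, SKU}: every determinant is a superkey — BCNF.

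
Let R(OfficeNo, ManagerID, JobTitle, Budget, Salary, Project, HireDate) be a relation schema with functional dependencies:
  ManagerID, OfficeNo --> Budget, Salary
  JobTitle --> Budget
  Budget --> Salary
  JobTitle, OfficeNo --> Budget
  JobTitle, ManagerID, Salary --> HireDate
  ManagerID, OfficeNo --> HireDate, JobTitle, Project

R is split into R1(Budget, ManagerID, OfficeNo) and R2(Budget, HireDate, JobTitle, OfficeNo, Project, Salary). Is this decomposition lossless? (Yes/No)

No

Common attributes: {Budget, OfficeNo}; their closure is {Budget, OfficeNo, Salary}.
R1 ⊄ {Budget, OfficeNo, Salary} and R2 ⊄ {Budget, OfficeNo, Salary}, so the split is lossy.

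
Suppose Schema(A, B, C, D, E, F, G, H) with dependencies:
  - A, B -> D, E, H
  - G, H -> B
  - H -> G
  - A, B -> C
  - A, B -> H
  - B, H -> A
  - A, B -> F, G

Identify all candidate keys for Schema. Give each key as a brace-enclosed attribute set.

{H} is a candidate key since {H}⁺ = {A, B, C, D, E, F, G, H} covers every attribute.
{A, B} is a candidate key since {A, B}⁺ = {A, B, C, D, E, F, G, H} covers every attribute.
These are minimal and exhaustive — every other superkey contains one of them.

{A, B}, {H}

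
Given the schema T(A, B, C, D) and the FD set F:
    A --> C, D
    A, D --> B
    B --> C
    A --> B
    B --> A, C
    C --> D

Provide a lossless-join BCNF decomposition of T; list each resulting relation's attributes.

Candidate keys of the original relation: {A}, {B}.
In {A, B, C, D}, {C} is not a superkey ({C}⁺ restricted to this set is {C, D}), so split on C --> D into {C, D} and {A, B, C}.
{C, D} has no BCNF violation.
{A, B, C} has no BCNF violation.

{A, B, C}; {C, D}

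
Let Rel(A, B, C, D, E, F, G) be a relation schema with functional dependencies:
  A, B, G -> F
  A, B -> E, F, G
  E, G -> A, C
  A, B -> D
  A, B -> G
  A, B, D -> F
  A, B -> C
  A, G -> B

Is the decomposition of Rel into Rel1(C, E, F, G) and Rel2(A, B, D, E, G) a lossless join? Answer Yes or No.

Yes

Common attributes: {E, G}; their closure is {A, B, C, D, E, F, G}.
Since Rel1 ⊆ {A, B, C, D, E, F, G}, the intersection is a superkey of Rel1; the decomposition is lossless.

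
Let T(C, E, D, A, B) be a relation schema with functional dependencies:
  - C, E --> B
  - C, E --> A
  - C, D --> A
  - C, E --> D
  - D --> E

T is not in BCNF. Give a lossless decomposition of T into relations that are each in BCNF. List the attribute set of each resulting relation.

Candidate keys of the original relation: {C, D}, {C, E}.
{A, B, C, D, E}: {D} determines {D, E} here but is not a superkey — split on D --> E, giving {D, E} and {A, B, C, D}.
{D, E}: every determinant is a superkey — BCNF.
{A, B, C, D}: every determinant is a superkey — BCNF.

{A, B, C, D}; {D, E}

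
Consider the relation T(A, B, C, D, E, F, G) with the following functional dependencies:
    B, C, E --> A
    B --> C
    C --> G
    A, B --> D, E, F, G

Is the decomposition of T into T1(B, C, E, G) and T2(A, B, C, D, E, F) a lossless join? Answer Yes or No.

Yes

The shared attributes are {B, C, E} and {B, C, E}⁺ = {A, B, C, D, E, F, G}.
This includes all of T1, so the common attributes are a superkey of T1 — the join is lossless.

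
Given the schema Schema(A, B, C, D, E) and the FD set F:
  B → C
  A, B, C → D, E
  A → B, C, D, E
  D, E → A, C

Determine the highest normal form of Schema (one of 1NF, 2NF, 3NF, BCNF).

2NF

Candidate keys: {A}, {D, E}. Prime attributes: {A, D, E}.
B → C breaks BCNF: {B}⁺ = {B, C}, so {B} is not a superkey.
B → C has non-prime {C} on the right and a non-superkey on the left, so 3NF fails.
No non-prime attribute depends on a proper subset of any candidate key, so 2NF holds.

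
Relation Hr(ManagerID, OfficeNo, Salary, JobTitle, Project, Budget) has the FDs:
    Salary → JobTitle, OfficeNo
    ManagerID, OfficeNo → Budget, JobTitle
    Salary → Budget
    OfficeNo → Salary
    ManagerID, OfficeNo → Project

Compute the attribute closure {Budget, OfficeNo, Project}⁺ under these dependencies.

{Budget, JobTitle, OfficeNo, Project, Salary}

Start with {Budget, OfficeNo, Project}.
OfficeNo → Salary applies; add {Salary} → now {Budget, OfficeNo, Project, Salary}.
Salary → JobTitle, OfficeNo applies; add {JobTitle} → now {Budget, JobTitle, OfficeNo, Project, Salary}.
No further FD applies.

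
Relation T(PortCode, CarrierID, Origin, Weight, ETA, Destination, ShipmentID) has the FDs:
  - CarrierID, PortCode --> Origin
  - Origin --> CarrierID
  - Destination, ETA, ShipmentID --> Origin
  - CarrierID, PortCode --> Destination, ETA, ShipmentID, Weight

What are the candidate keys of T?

{PortCode} never appears on the right of any FD, so every key must include it.
{CarrierID, PortCode}⁺ = {CarrierID, Destination, ETA, Origin, PortCode, ShipmentID, Weight}, which is every attribute, so {CarrierID, PortCode} is a candidate key.
{Origin, PortCode}⁺ = {CarrierID, Destination, ETA, Origin, PortCode, ShipmentID, Weight}, which is every attribute, so {Origin, PortCode} is a candidate key.
{Destination, ETA, PortCode, ShipmentID}⁺ = {CarrierID, Destination, ETA, Origin, PortCode, ShipmentID, Weight}, which is every attribute, so {Destination, ETA, PortCode, ShipmentID} is a candidate key.
Any other superkey properly contains one of these, so there are no further candidate keys.

{CarrierID, PortCode}, {Destination, ETA, PortCode, ShipmentID}, {Origin, PortCode}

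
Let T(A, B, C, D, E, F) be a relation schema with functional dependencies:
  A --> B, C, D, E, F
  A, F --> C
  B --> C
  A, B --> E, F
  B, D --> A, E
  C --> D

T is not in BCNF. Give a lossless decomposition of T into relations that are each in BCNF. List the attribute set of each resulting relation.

{A, B, C, E, F}; {C, D}

Candidate keys of the original relation: {A}, {B}.
Within {A, B, C, D, E, F}: {C}⁺ ∩ {A, B, C, D, E, F} = {C, D}, not the whole set, so C --> D violates BCNF; decompose into {C, D} and {A, B, C, E, F}.
{C, D}: every determinant is a superkey — BCNF.
{A, B, C, E, F}: every determinant is a superkey — BCNF.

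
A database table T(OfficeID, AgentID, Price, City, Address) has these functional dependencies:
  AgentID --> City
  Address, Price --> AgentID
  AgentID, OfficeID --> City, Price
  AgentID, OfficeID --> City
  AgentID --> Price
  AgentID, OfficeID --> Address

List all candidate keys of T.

Attributes never on any right-hand side: {OfficeID} — every candidate key must contain it.
{AgentID, OfficeID} is a candidate key since {AgentID, OfficeID}⁺ = {Address, AgentID, City, OfficeID, Price} covers every attribute.
{Address, OfficeID, Price} is a candidate key since {Address, OfficeID, Price}⁺ = {Address, AgentID, City, OfficeID, Price} covers every attribute.
These are minimal and exhaustive — every other superkey contains one of them.

{Address, OfficeID, Price}, {AgentID, OfficeID}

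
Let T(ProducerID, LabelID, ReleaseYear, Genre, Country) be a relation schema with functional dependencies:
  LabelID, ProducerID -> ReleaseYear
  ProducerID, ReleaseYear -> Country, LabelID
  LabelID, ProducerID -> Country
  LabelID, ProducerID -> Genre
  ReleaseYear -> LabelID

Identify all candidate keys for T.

No FD produces {ProducerID}, so it must be in every candidate key.
{LabelID, ProducerID}⁺ = {Country, Genre, LabelID, ProducerID, ReleaseYear} — all of the relation — so {LabelID, ProducerID} is a candidate key.
{ProducerID, ReleaseYear}⁺ = {Country, Genre, LabelID, ProducerID, ReleaseYear} — all of the relation — so {ProducerID, ReleaseYear} is a candidate key.
Any other superkey properly contains one of these, so there are no further candidate keys.

{LabelID, ProducerID}, {ProducerID, ReleaseYear}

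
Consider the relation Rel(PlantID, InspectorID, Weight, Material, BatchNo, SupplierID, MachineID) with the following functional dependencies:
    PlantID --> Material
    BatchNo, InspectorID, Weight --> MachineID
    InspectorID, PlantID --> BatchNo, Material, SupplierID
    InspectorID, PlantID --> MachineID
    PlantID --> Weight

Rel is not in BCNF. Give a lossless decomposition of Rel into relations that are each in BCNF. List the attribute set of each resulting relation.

{BatchNo, InspectorID, MachineID, PlantID, SupplierID}; {Material, PlantID, Weight}

Candidate key of the original relation: {InspectorID, PlantID}.
Within {BatchNo, InspectorID, MachineID, Material, PlantID, SupplierID, Weight}: {PlantID}⁺ ∩ {BatchNo, InspectorID, MachineID, Material, PlantID, SupplierID, Weight} = {Material, PlantID, Weight}, not the whole set, so PlantID --> Material, Weight violates BCNF; decompose into {Material, PlantID, Weight} and {BatchNo, InspectorID, MachineID, PlantID, SupplierID}.
{Material, PlantID, Weight} is in BCNF.
{BatchNo, InspectorID, MachineID, PlantID, SupplierID} is in BCNF.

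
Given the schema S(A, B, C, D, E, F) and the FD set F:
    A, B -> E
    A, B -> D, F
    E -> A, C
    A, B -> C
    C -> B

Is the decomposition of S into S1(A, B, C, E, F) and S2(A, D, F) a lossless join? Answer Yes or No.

No

The shared attributes are {A, F} and {A, F}⁺ = {A, F}.
Neither S1 nor S2 is contained in that closure, so the decomposition is lossy.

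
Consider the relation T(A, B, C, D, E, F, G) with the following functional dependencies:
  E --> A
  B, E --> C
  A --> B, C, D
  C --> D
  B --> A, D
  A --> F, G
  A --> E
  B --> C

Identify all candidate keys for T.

{A}⁺ = {A, B, C, D, E, F, G} — all of the relation — so {A} is a candidate key.
{B}⁺ = {A, B, C, D, E, F, G} — all of the relation — so {B} is a candidate key.
{E}⁺ = {A, B, C, D, E, F, G} — all of the relation — so {E} is a candidate key.
These are minimal and exhaustive — every other superkey contains one of them.

{A}, {B}, {E}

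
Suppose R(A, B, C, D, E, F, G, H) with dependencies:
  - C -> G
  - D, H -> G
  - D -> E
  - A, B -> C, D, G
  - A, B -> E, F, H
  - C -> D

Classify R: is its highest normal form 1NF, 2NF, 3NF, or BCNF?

Candidate key: {A, B}. Prime attributes: {A, B}.
For C -> G we have {C}⁺ = {C, D, E, G}; {C} is not a superkey, so BCNF fails.
C -> G has non-prime {G} on the right and a non-superkey on the left, so 3NF fails.
No proper subset of a key has a non-prime attribute in its closure, so there is no partial dependency; 2NF holds.

2NF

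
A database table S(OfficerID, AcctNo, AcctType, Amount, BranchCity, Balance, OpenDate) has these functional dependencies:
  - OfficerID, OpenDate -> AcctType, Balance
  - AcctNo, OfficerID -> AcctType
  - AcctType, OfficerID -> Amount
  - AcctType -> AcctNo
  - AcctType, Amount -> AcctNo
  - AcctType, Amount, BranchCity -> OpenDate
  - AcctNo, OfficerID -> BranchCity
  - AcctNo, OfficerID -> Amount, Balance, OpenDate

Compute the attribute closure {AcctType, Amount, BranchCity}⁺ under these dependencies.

Start with {AcctType, Amount, BranchCity}.
AcctType -> AcctNo applies; add {AcctNo} → now {AcctNo, AcctType, Amount, BranchCity}.
AcctType, Amount, BranchCity -> OpenDate applies; add {OpenDate} → now {AcctNo, AcctType, Amount, BranchCity, OpenDate}.
No further FD applies.

{AcctNo, AcctType, Amount, BranchCity, OpenDate}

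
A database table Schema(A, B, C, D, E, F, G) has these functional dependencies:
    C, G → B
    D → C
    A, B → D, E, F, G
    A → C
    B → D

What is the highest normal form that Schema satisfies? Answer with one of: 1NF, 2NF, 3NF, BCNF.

Candidate keys: {A, B}, {A, G}. Prime attributes: {A, B, G}.
For C, G → B we have {C, G}⁺ = {B, C, D, G}; {C, G} is not a superkey, so BCNF fails.
D → C determines the non-prime attribute {C} from a non-superkey — 3NF is violated.
The proper key subset {A} of {A, B} determines non-prime {C}, so the relation is not even in 2NF.

1NF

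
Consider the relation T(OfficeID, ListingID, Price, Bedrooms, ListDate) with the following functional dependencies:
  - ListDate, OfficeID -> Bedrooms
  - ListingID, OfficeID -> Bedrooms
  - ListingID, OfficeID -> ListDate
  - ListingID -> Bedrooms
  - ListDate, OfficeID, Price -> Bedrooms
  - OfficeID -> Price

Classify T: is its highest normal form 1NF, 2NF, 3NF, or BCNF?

1NF

Candidate key: {ListingID, OfficeID}. Prime attributes: {ListingID, OfficeID}.
ListDate, OfficeID -> Bedrooms: {ListDate, OfficeID}⁺ = {Bedrooms, ListDate, OfficeID, Price}, which is not all of the attributes, so the left side is not a superkey — BCNF is violated.
ListDate, OfficeID -> Bedrooms has non-prime {Bedrooms} on the right and a non-superkey on the left, so 3NF fails.
The proper key subset {ListingID} of {ListingID, OfficeID} determines non-prime {Bedrooms}, so the relation is not even in 2NF.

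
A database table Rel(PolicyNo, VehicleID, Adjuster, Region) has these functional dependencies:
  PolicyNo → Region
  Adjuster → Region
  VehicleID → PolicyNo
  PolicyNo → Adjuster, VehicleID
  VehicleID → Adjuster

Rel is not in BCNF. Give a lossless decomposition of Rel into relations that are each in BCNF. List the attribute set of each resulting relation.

Candidate keys of the original relation: {PolicyNo}, {VehicleID}.
{Adjuster, PolicyNo, Region, VehicleID}: {Adjuster} determines {Adjuster, Region} here but is not a superkey — split on Adjuster → Region, giving {Adjuster, Region} and {Adjuster, PolicyNo, VehicleID}.
{Adjuster, Region}: every determinant is a superkey — BCNF.
{Adjuster, PolicyNo, VehicleID}: every determinant is a superkey — BCNF.

{Adjuster, PolicyNo, VehicleID}; {Adjuster, Region}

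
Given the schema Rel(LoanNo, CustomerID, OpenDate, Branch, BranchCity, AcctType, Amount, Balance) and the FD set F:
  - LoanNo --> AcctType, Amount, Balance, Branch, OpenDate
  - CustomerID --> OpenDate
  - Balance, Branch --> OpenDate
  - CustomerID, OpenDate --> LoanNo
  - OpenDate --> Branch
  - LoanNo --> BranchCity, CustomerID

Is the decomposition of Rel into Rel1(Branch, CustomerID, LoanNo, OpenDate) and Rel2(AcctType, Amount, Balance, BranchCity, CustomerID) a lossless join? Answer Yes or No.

Common attributes: {CustomerID}; their closure is {AcctType, Amount, Balance, Branch, BranchCity, CustomerID, LoanNo, OpenDate}.
Rel1 is contained in that closure, so Rel1 ∩ Rel2 --> Rel1 holds and the join is lossless.

Yes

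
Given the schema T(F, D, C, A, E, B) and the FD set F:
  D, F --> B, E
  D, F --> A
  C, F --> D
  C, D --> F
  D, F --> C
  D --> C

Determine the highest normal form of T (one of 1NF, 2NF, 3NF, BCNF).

BCNF

Candidate keys: {C, F}, {D}. Prime attributes: {C, D, F}.
Every FD has a superkey on the left, so the relation is in BCNF.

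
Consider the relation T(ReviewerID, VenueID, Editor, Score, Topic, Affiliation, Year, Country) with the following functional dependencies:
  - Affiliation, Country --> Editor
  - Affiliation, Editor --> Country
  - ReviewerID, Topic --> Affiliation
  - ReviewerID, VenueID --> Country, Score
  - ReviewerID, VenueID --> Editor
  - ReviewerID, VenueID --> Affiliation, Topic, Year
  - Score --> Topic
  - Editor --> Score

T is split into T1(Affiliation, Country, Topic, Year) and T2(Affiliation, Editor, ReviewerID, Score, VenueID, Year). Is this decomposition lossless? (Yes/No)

Common attributes: {Affiliation, Year}; their closure is {Affiliation, Year}.
Neither T1 nor T2 is contained in that closure, so the decomposition is lossy.

No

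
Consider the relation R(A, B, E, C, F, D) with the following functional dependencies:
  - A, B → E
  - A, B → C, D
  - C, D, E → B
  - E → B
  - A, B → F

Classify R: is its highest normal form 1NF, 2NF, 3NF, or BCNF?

Candidate keys: {A, B}, {A, E}. Prime attributes: {A, B, E}.
C, D, E → B breaks BCNF: {C, D, E}⁺ = {B, C, D, E}, so {C, D, E} is not a superkey.
Since {B} ⊆ prime attributes and every other non-superkey FD also has a prime right side, the schema is in 3NF.

3NF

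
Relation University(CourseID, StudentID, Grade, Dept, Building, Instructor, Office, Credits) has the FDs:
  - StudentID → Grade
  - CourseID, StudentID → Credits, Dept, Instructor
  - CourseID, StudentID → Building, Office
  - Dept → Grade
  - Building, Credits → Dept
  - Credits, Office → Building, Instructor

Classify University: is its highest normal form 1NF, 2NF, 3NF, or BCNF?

Candidate key: {CourseID, StudentID}. Prime attributes: {CourseID, StudentID}.
StudentID → Grade: {StudentID}⁺ = {Grade, StudentID}, which is not all of the attributes, so the left side is not a superkey — BCNF is violated.
StudentID → Grade determines the non-prime attribute {Grade} from a non-superkey — 3NF is violated.
{StudentID} is a proper subset of the key {CourseID, StudentID}, and {StudentID}⁺ contains the non-prime attribute {Grade} — a partial dependency, so 2NF is violated.

1NF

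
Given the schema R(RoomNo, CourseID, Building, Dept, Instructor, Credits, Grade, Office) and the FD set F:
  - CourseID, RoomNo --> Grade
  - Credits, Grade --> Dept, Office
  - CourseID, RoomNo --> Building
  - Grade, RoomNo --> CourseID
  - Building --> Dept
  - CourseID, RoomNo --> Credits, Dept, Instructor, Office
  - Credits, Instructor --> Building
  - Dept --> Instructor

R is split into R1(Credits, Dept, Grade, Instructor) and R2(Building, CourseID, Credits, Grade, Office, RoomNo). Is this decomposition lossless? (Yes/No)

R1 ∩ R2 = {Credits, Grade}; its closure under F is {Building, Credits, Dept, Grade, Instructor, Office}.
Since R1 ⊆ {Building, Credits, Dept, Grade, Instructor, Office}, the intersection is a superkey of R1; the decomposition is lossless.

Yes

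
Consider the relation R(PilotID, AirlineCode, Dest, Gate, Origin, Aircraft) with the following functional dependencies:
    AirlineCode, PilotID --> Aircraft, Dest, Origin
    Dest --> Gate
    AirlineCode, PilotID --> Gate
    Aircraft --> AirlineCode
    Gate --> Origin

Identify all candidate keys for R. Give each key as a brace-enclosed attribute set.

{Aircraft, PilotID}, {AirlineCode, PilotID}

Attributes never on any right-hand side: {PilotID} — every candidate key must contain it.
{Aircraft, PilotID}⁺ = {Aircraft, AirlineCode, Dest, Gate, Origin, PilotID} — all of the relation — so {Aircraft, PilotID} is a candidate key.
{AirlineCode, PilotID}⁺ = {Aircraft, AirlineCode, Dest, Gate, Origin, PilotID} — all of the relation — so {AirlineCode, PilotID} is a candidate key.
These are minimal and exhaustive — every other superkey contains one of them.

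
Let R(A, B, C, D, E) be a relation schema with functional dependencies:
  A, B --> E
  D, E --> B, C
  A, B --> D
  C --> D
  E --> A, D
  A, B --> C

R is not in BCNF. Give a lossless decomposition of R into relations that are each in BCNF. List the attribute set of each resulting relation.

Candidate keys of the original relation: {A, B}, {E}.
Within {A, B, C, D, E}: {C}⁺ ∩ {A, B, C, D, E} = {C, D}, not the whole set, so C --> D violates BCNF; decompose into {C, D} and {A, B, C, E}.
{C, D} is in BCNF.
{A, B, C, E} is in BCNF.

{A, B, C, E}; {C, D}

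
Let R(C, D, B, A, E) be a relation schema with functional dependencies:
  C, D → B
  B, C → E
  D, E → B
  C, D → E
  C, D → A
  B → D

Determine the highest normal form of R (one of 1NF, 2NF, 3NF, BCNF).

3NF

Candidate keys: {B, C}, {C, D}. Prime attributes: {B, C, D}.
For D, E → B we have {D, E}⁺ = {B, D, E}; {D, E} is not a superkey, so BCNF fails.
But every attribute on its right side ({B}) is prime, and the same holds for every other non-superkey FD, so 3NF still holds.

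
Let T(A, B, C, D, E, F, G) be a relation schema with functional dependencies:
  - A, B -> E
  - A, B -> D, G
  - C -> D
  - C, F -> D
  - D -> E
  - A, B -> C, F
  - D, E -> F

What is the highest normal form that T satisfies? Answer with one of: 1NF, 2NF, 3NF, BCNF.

2NF

Candidate key: {A, B}. Prime attributes: {A, B}.
C -> D: {C}⁺ = {C, D, E, F}, which is not all of the attributes, so the left side is not a superkey — BCNF is violated.
C -> D has non-prime {D} on the right and a non-superkey on the left, so 3NF fails.
No non-prime attribute depends on a proper subset of any candidate key, so 2NF holds.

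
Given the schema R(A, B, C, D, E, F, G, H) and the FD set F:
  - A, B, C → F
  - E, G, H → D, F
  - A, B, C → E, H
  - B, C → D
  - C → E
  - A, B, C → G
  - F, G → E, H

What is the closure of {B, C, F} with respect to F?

Start with {B, C, F}.
B, C → D applies; add {D} → now {B, C, D, F}.
C → E applies; add {E} → now {B, C, D, E, F}.
No further FD applies.

{B, C, D, E, F}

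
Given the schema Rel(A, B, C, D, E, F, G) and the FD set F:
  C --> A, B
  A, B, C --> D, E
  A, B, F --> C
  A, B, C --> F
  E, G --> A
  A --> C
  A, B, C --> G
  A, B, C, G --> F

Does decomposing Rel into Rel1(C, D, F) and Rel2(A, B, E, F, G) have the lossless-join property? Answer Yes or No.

No

The shared attributes are {F} and {F}⁺ = {F}.
Rel1 ⊄ {F} and Rel2 ⊄ {F}, so the split is lossy.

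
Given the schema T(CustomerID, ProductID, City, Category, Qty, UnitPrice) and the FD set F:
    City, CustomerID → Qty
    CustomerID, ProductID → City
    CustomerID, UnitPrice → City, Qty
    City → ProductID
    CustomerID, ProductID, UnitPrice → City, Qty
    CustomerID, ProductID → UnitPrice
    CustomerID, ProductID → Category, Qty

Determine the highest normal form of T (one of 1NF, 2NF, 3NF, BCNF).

Candidate keys: {City, CustomerID}, {CustomerID, ProductID}, {CustomerID, UnitPrice}. Prime attributes: {City, CustomerID, ProductID, UnitPrice}.
City → ProductID: {City}⁺ = {City, ProductID}, which is not all of the attributes, so the left side is not a superkey — BCNF is violated.
Its right-hand attributes {ProductID} are all prime, as are those of every other non-superkey FD — the relation is in 3NF.

3NF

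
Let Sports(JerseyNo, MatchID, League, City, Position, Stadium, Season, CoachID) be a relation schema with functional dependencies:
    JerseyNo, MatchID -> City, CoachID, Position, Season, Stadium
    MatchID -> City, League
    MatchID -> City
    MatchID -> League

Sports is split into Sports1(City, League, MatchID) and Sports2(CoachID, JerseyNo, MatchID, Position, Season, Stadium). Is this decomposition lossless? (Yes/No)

Yes

The shared attributes are {MatchID} and {MatchID}⁺ = {City, League, MatchID}.
This includes all of Sports1, so the common attributes are a superkey of Sports1 — the join is lossless.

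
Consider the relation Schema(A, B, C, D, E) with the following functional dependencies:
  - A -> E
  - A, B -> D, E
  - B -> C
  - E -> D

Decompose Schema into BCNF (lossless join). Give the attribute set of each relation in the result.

Candidate key of the original relation: {A, B}.
Within {A, B, C, D, E}: {A}⁺ ∩ {A, B, C, D, E} = {A, D, E}, not the whole set, so A -> D, E violates BCNF; decompose into {A, D, E} and {A, B, C}.
Within {A, D, E}: {E}⁺ ∩ {A, D, E} = {D, E}, not the whole set, so E -> D violates BCNF; decompose into {D, E} and {A, E}.
{D, E}: every determinant is a superkey — BCNF.
{A, E}: every determinant is a superkey — BCNF.
Within {A, B, C}: {B}⁺ ∩ {A, B, C} = {B, C}, not the whole set, so B -> C violates BCNF; decompose into {B, C} and {A, B}.
{B, C}: every determinant is a superkey — BCNF.
{A, B}: every determinant is a superkey — BCNF.

{A, B}; {A, E}; {B, C}; {D, E}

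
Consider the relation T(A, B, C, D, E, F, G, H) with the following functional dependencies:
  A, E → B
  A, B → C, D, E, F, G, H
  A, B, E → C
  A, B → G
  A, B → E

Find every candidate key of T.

{A, B}, {A, E}

{A} never appears on the right of any FD, so every key must include it.
{A, B} is a candidate key since {A, B}⁺ = {A, B, C, D, E, F, G, H} covers every attribute.
{A, E} is a candidate key since {A, E}⁺ = {A, B, C, D, E, F, G, H} covers every attribute.
These are minimal and exhaustive — every other superkey contains one of them.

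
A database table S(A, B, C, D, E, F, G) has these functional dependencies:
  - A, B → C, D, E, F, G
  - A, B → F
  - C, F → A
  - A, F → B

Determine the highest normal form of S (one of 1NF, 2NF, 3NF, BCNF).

BCNF

Candidate keys: {A, B}, {A, F}, {C, F}. Prime attributes: {A, B, C, F}.
Each dependency's left side is a superkey — BCNF holds.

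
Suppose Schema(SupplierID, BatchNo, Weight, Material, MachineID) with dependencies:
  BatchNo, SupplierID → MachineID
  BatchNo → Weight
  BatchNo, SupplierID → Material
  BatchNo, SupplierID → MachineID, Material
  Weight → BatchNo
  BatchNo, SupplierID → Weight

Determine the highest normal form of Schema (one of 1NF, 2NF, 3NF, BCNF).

3NF

Candidate keys: {BatchNo, SupplierID}, {SupplierID, Weight}. Prime attributes: {BatchNo, SupplierID, Weight}.
BatchNo → Weight breaks BCNF: {BatchNo}⁺ = {BatchNo, Weight}, so {BatchNo} is not a superkey.
Its right-hand attributes {Weight} are all prime, as are those of every other non-superkey FD — the relation is in 3NF.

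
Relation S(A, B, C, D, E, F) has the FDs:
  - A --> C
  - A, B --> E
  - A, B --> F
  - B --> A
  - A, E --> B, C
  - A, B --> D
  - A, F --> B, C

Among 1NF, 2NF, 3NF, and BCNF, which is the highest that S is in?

1NF

Candidate keys: {A, E}, {A, F}, {B}. Prime attributes: {A, B, E, F}.
A --> C: {A}⁺ = {A, C}, which is not all of the attributes, so the left side is not a superkey — BCNF is violated.
A --> C has non-prime {C} on the right and a non-superkey on the left, so 3NF fails.
Since {A} ⊂ {A, E} and {A}⁺ ⊇ {C} with {C} non-prime, there is a partial dependency; 2NF fails.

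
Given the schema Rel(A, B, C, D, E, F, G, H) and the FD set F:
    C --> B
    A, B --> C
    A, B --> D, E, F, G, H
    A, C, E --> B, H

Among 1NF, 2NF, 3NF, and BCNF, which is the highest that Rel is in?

3NF

Candidate keys: {A, B}, {A, C}. Prime attributes: {A, B, C}.
C --> B breaks BCNF: {C}⁺ = {B, C}, so {C} is not a superkey.
But every attribute on its right side ({B}) is prime, and the same holds for every other non-superkey FD, so 3NF still holds.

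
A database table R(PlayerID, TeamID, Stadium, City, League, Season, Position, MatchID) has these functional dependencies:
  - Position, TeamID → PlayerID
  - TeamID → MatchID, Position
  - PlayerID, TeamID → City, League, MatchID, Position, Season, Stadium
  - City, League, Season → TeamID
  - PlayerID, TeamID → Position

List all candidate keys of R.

{City, League, Season}, {TeamID}

{TeamID}⁺ = {City, League, MatchID, PlayerID, Position, Season, Stadium, TeamID}, which is every attribute, so {TeamID} is a candidate key.
{City, League, Season}⁺ = {City, League, MatchID, PlayerID, Position, Season, Stadium, TeamID}, which is every attribute, so {City, League, Season} is a candidate key.
No proper subset of any of these is a key, and no other minimal superkey exists.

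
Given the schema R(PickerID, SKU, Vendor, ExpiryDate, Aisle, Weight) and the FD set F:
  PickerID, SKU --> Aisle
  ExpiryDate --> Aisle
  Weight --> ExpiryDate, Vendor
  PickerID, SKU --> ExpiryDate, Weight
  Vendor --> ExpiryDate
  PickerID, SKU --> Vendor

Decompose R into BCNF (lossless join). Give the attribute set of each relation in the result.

{Aisle, ExpiryDate}; {ExpiryDate, Vendor}; {PickerID, SKU, Weight}; {Vendor, Weight}

Candidate key of the original relation: {PickerID, SKU}.
{Aisle, ExpiryDate, PickerID, SKU, Vendor, Weight}: {ExpiryDate} determines {Aisle, ExpiryDate} here but is not a superkey — split on ExpiryDate --> Aisle, giving {Aisle, ExpiryDate} and {ExpiryDate, PickerID, SKU, Vendor, Weight}.
{Aisle, ExpiryDate} has no BCNF violation.
{ExpiryDate, PickerID, SKU, Vendor, Weight}: {Weight} determines {ExpiryDate, Vendor, Weight} here but is not a superkey — split on Weight --> ExpiryDate, Vendor, giving {ExpiryDate, Vendor, Weight} and {PickerID, SKU, Weight}.
{ExpiryDate, Vendor, Weight}: {Vendor} determines {ExpiryDate, Vendor} here but is not a superkey — split on Vendor --> ExpiryDate, giving {ExpiryDate, Vendor} and {Vendor, Weight}.
{ExpiryDate, Vendor} has no BCNF violation.
{Vendor, Weight} has no BCNF violation.
{PickerID, SKU, Weight} has no BCNF violation.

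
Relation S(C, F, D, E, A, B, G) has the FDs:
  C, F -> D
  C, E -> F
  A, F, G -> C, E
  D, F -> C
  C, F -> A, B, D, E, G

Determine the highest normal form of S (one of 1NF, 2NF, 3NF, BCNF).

Candidate keys: {A, F, G}, {C, E}, {C, F}, {D, F}. Prime attributes: {A, C, D, E, F, G}.
Every FD has a superkey on the left, so the relation is in BCNF.

BCNF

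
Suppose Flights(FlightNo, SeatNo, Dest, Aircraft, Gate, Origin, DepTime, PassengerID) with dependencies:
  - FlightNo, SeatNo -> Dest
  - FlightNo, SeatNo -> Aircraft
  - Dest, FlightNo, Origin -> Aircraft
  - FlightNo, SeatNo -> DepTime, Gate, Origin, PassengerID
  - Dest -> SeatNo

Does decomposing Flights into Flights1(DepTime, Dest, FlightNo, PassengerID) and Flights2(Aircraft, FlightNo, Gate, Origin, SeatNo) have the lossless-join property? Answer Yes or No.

No

Flights1 ∩ Flights2 = {FlightNo}; its closure under F is {FlightNo}.
Flights1 ⊄ {FlightNo} and Flights2 ⊄ {FlightNo}, so the split is lossy.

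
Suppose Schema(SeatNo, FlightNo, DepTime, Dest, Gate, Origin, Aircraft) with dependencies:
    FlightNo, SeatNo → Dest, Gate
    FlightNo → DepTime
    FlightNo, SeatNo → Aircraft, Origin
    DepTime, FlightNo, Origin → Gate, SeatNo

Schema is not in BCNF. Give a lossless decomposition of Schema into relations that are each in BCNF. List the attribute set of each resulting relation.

{Aircraft, Dest, FlightNo, Gate, Origin, SeatNo}; {DepTime, FlightNo}

Candidate keys of the original relation: {FlightNo, Origin}, {FlightNo, SeatNo}.
In {Aircraft, DepTime, Dest, FlightNo, Gate, Origin, SeatNo}, {FlightNo} is not a superkey ({FlightNo}⁺ restricted to this set is {DepTime, FlightNo}), so split on FlightNo → DepTime into {DepTime, FlightNo} and {Aircraft, Dest, FlightNo, Gate, Origin, SeatNo}.
{DepTime, FlightNo} is in BCNF.
{Aircraft, Dest, FlightNo, Gate, Origin, SeatNo} is in BCNF.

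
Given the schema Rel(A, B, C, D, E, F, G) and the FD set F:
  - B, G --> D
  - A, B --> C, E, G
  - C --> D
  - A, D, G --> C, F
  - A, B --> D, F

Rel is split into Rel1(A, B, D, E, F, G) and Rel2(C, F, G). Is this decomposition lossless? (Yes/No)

No

The shared attributes are {F, G} and {F, G}⁺ = {F, G}.
Neither Rel1 nor Rel2 is contained in that closure, so the decomposition is lossy.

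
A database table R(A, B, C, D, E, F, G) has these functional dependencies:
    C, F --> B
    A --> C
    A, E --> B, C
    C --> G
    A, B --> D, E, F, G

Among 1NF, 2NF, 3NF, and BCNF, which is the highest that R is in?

1NF

Candidate keys: {A, B}, {A, E}, {A, F}. Prime attributes: {A, B, E, F}.
For C, F --> B we have {C, F}⁺ = {B, C, F, G}; {C, F} is not a superkey, so BCNF fails.
Because {C} is non-prime and the left side of A --> C is not a superkey, the relation is not in 3NF.
{A} is a proper subset of the key {A, B}, and {A}⁺ contains the non-prime attributes {C, G} — a partial dependency, so 2NF is violated.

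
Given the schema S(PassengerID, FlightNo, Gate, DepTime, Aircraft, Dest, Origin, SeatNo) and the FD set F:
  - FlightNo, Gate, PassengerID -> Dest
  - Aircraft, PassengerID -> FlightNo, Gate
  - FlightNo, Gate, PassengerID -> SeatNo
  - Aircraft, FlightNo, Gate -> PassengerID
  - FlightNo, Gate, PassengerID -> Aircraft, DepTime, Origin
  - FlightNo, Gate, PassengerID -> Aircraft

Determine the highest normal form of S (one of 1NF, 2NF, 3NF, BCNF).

BCNF

Candidate keys: {Aircraft, FlightNo, Gate}, {Aircraft, PassengerID}, {FlightNo, Gate, PassengerID}. Prime attributes: {Aircraft, FlightNo, Gate, PassengerID}.
The left-hand side of every FD is a superkey, so BCNF is satisfied.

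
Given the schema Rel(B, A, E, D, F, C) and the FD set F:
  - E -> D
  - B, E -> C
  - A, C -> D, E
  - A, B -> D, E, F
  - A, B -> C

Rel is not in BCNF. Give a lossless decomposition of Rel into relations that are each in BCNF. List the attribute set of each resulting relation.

Candidate key of the original relation: {A, B}.
{A, B, C, D, E, F}: {E} determines {D, E} here but is not a superkey — split on E -> D, giving {D, E} and {A, B, C, E, F}.
{D, E}: every determinant is a superkey — BCNF.
{A, B, C, E, F}: {B, E} determines {B, C, E} here but is not a superkey — split on B, E -> C, giving {B, C, E} and {A, B, E, F}.
{B, C, E}: every determinant is a superkey — BCNF.
{A, B, E, F}: every determinant is a superkey — BCNF.

{A, B, E, F}; {B, C, E}; {D, E}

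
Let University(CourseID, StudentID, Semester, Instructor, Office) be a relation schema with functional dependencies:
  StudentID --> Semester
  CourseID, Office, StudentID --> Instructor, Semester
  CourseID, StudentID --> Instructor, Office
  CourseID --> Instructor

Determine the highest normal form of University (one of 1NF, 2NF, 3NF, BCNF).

1NF

Candidate key: {CourseID, StudentID}. Prime attributes: {CourseID, StudentID}.
For StudentID --> Semester we have {StudentID}⁺ = {Semester, StudentID}; {StudentID} is not a superkey, so BCNF fails.
Because {Semester} is non-prime and the left side of StudentID --> Semester is not a superkey, the relation is not in 3NF.
The proper key subset {CourseID} of {CourseID, StudentID} determines non-prime {Instructor}, so the relation is not even in 2NF.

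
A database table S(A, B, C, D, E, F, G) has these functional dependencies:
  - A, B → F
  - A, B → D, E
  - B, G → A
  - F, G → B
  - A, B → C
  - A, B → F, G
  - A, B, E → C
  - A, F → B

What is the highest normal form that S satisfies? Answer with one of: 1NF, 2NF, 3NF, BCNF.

BCNF

Candidate keys: {A, B}, {A, F}, {B, G}, {F, G}. Prime attributes: {A, B, F, G}.
Each dependency's left side is a superkey — BCNF holds.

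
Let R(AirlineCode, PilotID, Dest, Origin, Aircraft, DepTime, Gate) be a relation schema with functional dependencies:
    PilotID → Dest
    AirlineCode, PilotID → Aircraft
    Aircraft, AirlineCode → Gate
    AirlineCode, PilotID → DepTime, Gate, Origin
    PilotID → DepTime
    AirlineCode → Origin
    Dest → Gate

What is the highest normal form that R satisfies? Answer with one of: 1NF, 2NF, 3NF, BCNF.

1NF

Candidate key: {AirlineCode, PilotID}. Prime attributes: {AirlineCode, PilotID}.
For PilotID → Dest we have {PilotID}⁺ = {DepTime, Dest, Gate, PilotID}; {PilotID} is not a superkey, so BCNF fails.
Because {Dest} is non-prime and the left side of PilotID → Dest is not a superkey, the relation is not in 3NF.
Since {AirlineCode} ⊂ {AirlineCode, PilotID} and {AirlineCode}⁺ ⊇ {Origin} with {Origin} non-prime, there is a partial dependency; 2NF fails.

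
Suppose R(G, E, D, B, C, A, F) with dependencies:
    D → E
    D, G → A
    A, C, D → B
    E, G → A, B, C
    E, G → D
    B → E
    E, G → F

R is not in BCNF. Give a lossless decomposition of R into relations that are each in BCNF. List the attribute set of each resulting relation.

{A, B, C, D}; {A, C, D, F, G}; {D, E}

Candidate keys of the original relation: {B, G}, {D, G}, {E, G}.
Within {A, B, C, D, E, F, G}: {D}⁺ ∩ {A, B, C, D, E, F, G} = {D, E}, not the whole set, so D → E violates BCNF; decompose into {D, E} and {A, B, C, D, F, G}.
{D, E}: every determinant is a superkey — BCNF.
Within {A, B, C, D, F, G}: {A, C, D}⁺ ∩ {A, B, C, D, F, G} = {A, B, C, D}, not the whole set, so A, C, D → B violates BCNF; decompose into {A, B, C, D} and {A, C, D, F, G}.
{A, B, C, D}: every determinant is a superkey — BCNF.
{A, C, D, F, G}: every determinant is a superkey — BCNF.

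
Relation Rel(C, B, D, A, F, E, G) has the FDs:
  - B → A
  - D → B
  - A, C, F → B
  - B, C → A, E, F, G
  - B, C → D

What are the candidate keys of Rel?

No FD produces {C}, so it must be in every candidate key.
Closure of {B, C} is {A, B, C, D, E, F, G}, the whole schema; {B, C} is a candidate key.
Closure of {C, D} is {A, B, C, D, E, F, G}, the whole schema; {C, D} is a candidate key.
Closure of {A, C, F} is {A, B, C, D, E, F, G}, the whole schema; {A, C, F} is a candidate key.
No proper subset of any of these is a key, and no other minimal superkey exists.

{A, C, F}, {B, C}, {C, D}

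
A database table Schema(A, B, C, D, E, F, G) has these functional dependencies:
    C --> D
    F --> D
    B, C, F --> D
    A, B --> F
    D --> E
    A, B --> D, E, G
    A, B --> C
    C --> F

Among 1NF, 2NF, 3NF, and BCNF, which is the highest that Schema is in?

2NF

Candidate key: {A, B}. Prime attributes: {A, B}.
C --> D breaks BCNF: {C}⁺ = {C, D, E, F}, so {C} is not a superkey.
Because {D} is non-prime and the left side of C --> D is not a superkey, the relation is not in 3NF.
Checking every proper subset of each key, none determines a non-prime attribute — 2NF is satisfied.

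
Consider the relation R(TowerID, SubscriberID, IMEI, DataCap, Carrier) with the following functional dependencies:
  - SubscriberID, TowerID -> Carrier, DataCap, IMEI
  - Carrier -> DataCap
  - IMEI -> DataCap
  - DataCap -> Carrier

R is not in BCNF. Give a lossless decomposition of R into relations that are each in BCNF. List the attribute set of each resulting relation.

{Carrier, DataCap}; {Carrier, IMEI}; {IMEI, SubscriberID, TowerID}

Candidate key of the original relation: {SubscriberID, TowerID}.
In {Carrier, DataCap, IMEI, SubscriberID, TowerID}, {Carrier} is not a superkey ({Carrier}⁺ restricted to this set is {Carrier, DataCap}), so split on Carrier -> DataCap into {Carrier, DataCap} and {Carrier, IMEI, SubscriberID, TowerID}.
{Carrier, DataCap} is in BCNF.
In {Carrier, IMEI, SubscriberID, TowerID}, {IMEI} is not a superkey ({IMEI}⁺ restricted to this set is {Carrier, IMEI}), so split on IMEI -> Carrier into {Carrier, IMEI} and {IMEI, SubscriberID, TowerID}.
{Carrier, IMEI} is in BCNF.
{IMEI, SubscriberID, TowerID} is in BCNF.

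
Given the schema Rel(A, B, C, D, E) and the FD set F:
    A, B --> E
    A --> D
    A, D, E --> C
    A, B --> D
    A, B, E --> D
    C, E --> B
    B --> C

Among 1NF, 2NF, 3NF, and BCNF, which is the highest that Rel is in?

Candidate keys: {A, B}, {A, E}. Prime attributes: {A, B, E}.
A --> D: {A}⁺ = {A, D}, which is not all of the attributes, so the left side is not a superkey — BCNF is violated.
Because {D} is non-prime and the left side of A --> D is not a superkey, the relation is not in 3NF.
The proper key subset {A} of {A, B} determines non-prime {D}, so the relation is not even in 2NF.

1NF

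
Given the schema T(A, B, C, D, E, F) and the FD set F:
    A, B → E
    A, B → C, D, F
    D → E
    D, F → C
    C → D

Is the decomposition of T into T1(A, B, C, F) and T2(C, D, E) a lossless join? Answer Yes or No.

Yes

The shared attributes are {C} and {C}⁺ = {C, D, E}.
T2 is contained in that closure, so T1 ∩ T2 → T2 holds and the join is lossless.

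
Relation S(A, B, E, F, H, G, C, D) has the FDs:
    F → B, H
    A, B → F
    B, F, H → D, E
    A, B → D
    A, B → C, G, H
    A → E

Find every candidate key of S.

{A, B}, {A, F}

Attributes never on any right-hand side: {A} — every candidate key must contain it.
{A, B}⁺ = {A, B, C, D, E, F, G, H}, which is every attribute, so {A, B} is a candidate key.
{A, F}⁺ = {A, B, C, D, E, F, G, H}, which is every attribute, so {A, F} is a candidate key.
Any other superkey properly contains one of these, so there are no further candidate keys.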